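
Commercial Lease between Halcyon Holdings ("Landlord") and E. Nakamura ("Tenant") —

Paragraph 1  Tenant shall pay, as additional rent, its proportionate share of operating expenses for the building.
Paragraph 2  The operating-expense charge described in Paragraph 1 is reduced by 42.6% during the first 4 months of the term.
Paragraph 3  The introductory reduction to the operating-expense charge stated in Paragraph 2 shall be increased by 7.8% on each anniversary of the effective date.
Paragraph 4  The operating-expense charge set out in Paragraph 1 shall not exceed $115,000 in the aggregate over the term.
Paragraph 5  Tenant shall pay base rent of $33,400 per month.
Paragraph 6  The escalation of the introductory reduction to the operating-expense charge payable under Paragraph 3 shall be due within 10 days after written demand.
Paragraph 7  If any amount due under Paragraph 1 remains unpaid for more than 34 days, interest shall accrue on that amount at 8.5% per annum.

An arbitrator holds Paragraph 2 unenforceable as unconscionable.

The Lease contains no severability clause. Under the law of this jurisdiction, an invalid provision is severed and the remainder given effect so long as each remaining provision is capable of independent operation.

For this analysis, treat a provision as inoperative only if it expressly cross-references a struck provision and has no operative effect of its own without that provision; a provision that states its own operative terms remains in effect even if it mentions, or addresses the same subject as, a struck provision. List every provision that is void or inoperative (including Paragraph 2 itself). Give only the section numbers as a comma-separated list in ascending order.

Paragraph 2 is struck. The whole of Paragraph 3 is the escalation of the introductory reduction to the operating-expense charge, defined by reference to Paragraph 2, so Paragraph 3 cannot stand once Paragraph 2 is removed. Paragraph 6 does nothing except set the payment deadline for the escalation of the introductory reduction to the operating-expense charge by reference to Paragraph 3; with Paragraph 3 gone it has no independent effect and is inoperative. Under the stated default rule, only provisions that cannot operate independently fall away; the rest are enforced. That leaves Paragraph 1, Paragraph 4, Paragraph 5, and Paragraph 7 in effect.

2, 3, 6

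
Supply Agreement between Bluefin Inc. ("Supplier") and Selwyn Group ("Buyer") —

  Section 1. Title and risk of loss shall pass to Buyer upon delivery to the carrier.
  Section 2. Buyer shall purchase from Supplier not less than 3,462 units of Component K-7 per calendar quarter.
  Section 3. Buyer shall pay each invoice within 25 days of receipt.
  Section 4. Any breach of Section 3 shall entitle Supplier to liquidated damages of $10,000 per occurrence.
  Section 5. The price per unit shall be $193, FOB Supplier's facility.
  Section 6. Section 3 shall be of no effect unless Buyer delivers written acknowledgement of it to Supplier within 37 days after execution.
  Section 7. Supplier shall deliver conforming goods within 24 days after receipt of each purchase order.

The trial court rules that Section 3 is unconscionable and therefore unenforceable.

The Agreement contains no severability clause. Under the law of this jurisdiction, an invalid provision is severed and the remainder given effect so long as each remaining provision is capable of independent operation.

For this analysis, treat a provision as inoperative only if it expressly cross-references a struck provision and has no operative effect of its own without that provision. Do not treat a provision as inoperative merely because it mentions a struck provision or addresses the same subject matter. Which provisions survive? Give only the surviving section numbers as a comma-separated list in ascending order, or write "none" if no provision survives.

1, 2, 5, 7

Section 3 is struck. Section 4 operates only by reference to Section 3, so it falls with Section 3. The only function of Section 6 is the acknowledgement condition for Section 3, so it cannot stand once Section 3 is removed. Under the stated default rule, only provisions that cannot operate independently fall away; the rest are enforced. Section 1, Section 2, Section 5, and Section 7 remain in effect.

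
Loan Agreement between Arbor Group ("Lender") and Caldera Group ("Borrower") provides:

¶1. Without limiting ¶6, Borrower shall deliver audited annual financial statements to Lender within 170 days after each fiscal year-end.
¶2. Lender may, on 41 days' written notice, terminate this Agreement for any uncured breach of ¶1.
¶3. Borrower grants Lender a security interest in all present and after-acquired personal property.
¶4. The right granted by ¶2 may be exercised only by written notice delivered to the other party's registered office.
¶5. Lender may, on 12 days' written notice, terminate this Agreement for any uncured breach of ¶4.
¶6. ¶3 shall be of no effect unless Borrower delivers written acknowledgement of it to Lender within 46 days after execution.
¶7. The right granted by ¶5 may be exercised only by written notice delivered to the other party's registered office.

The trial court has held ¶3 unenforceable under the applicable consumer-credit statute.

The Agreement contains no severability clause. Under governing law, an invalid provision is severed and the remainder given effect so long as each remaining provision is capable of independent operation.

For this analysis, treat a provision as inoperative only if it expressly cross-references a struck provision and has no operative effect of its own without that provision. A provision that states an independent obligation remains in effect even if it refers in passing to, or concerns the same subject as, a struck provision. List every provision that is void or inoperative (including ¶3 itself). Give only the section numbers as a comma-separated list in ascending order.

3, 6

¶3 is struck. ¶6 operates only by reference to ¶3, so it falls with ¶3. Although ¶1 refers to ¶6, its operative terms do not depend on ¶6, so it remains in effect. Under the stated default rule, only provisions that cannot operate independently fall away; the rest are enforced. That leaves ¶1, ¶2, ¶4, ¶5, and ¶7 in effect.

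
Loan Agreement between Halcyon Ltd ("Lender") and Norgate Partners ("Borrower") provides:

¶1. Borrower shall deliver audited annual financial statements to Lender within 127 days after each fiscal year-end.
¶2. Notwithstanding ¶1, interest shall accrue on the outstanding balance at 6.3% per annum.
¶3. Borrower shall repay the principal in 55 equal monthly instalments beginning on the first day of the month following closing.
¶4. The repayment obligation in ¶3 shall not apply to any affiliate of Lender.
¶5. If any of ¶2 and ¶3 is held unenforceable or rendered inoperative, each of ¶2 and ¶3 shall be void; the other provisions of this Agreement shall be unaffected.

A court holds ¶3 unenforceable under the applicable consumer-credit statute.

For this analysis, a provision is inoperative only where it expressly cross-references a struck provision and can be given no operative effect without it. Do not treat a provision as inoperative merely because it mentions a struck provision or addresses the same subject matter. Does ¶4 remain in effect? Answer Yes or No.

No

¶3 is struck. The whole of ¶4 is the carve-out from the repayment obligation, defined by reference to ¶3, so ¶4 cannot stand once ¶3 is removed. ¶5 declares ¶2 and ¶3 mutually dependent; since one of them has fallen, all of them are of no effect. That brings down ¶2 as well. The remainder continues in force under ¶5. ¶1 and ¶5 remain in effect. ¶4 is among the inoperative provisions, so the answer is no.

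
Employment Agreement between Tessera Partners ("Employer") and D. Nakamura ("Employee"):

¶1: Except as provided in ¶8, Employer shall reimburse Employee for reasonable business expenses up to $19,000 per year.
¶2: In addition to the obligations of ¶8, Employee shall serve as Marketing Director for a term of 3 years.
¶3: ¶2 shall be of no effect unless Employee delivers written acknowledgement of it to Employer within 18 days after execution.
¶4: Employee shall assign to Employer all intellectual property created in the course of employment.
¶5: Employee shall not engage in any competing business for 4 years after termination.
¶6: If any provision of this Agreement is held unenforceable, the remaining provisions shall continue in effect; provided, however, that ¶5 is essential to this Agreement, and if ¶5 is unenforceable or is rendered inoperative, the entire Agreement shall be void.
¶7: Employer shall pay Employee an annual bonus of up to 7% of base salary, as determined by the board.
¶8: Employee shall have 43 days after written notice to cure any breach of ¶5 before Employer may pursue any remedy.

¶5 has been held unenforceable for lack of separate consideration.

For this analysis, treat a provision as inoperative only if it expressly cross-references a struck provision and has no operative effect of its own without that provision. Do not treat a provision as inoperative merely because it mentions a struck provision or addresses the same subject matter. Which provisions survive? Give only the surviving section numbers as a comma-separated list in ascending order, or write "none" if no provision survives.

¶5 is struck. ¶8 operates only by reference to ¶5, so it falls with ¶5. ¶6 makes ¶5 an essential term, and ¶5 is the provision held invalid; under ¶6, the entire Agreement is therefore void. No provision of the Agreement survives.

none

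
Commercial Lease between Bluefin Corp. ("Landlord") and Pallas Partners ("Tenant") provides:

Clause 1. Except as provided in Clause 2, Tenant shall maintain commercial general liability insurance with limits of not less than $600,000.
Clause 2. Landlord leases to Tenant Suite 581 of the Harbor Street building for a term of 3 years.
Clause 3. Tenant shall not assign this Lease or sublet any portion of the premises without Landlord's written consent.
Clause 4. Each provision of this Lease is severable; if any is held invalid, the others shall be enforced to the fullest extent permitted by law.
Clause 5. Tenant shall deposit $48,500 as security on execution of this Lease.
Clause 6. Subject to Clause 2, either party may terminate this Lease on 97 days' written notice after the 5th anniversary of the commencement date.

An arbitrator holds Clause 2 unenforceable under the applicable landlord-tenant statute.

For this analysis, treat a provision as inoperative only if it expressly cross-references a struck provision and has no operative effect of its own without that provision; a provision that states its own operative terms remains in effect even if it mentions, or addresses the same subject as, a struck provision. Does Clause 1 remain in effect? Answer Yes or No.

Clause 2 is struck. Clause 6 mentions Clause 2 but its own obligation stands independently of Clause 2, so Clause 6 is not affected. Although Clause 1 refers to Clause 2, its operative terms do not depend on Clause 2, so it remains in effect. No other provision's operative terms depend on Clause 2. Under the severability clause in Clause 4, the remaining provisions continue in force. That leaves Clause 1, Clause 3, Clause 4, Clause 5, and Clause 6 in effect. Clause 1 is among the surviving provisions, so the answer is yes.

Yes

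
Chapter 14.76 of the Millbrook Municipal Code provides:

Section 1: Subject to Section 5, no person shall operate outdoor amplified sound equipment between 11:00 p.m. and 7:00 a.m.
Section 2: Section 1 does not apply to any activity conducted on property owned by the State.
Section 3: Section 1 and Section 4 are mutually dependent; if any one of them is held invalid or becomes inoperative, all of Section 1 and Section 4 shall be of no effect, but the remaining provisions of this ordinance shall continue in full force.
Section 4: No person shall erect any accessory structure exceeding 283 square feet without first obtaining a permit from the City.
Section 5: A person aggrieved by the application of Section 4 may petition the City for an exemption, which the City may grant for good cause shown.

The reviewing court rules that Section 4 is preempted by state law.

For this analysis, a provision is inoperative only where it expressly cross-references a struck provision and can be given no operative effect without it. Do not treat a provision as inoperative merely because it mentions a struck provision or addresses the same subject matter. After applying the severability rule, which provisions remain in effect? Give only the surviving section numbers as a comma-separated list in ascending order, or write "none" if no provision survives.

3

Section 4 is struck. Section 5 merely fixes the exemption procedure for Section 4; with Section 4 gone it has nothing to operate on and falls away. Section 3 declares Section 1 and Section 4 mutually dependent; since one of them has fallen, all of them are of no effect. That brings down Section 1 as well. Section 2 in turn depends solely on a provision now struck and likewise falls. The remainder continues in force under Section 3. Only Section 3 remains in effect.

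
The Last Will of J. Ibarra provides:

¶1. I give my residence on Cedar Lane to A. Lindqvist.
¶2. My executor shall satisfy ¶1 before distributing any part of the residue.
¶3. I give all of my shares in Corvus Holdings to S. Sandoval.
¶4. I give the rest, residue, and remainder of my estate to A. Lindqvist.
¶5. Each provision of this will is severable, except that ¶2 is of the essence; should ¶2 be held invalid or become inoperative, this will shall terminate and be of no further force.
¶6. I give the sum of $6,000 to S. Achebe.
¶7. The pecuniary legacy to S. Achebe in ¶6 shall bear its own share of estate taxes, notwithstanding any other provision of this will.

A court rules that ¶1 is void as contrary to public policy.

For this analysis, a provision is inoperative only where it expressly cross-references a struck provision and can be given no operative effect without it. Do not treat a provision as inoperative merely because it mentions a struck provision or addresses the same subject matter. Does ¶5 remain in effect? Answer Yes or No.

No

¶1 is struck. ¶2 has no operative effect of its own apart from ¶1 and is therefore inoperative. ¶5 makes ¶2 an essential term, and ¶2 has been rendered inoperative by the cascade; under ¶5, the entire will is therefore void. No provision of the will survives. ¶5 is among the inoperative provisions, so the answer is no.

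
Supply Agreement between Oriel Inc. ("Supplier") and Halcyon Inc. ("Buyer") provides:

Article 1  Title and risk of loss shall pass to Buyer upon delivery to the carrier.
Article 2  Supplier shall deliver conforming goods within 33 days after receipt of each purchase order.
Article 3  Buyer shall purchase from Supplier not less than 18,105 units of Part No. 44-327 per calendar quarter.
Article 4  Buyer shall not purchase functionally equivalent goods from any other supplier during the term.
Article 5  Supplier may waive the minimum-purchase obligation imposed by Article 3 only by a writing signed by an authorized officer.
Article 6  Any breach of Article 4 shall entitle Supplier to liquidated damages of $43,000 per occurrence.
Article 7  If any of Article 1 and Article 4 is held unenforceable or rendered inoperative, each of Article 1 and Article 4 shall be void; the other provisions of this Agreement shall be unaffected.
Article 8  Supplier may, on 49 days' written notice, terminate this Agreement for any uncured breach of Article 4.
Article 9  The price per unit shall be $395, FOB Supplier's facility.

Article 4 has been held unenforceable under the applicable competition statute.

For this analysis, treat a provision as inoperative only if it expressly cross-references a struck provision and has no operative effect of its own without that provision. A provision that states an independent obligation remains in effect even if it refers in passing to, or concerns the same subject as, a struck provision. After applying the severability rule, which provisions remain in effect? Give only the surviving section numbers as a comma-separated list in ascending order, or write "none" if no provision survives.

Article 4 is struck. Article 6 has no operative effect of its own apart from Article 4 and is therefore inoperative. Article 8 operates only by reference to Article 4, so it falls with Article 4. Article 7 declares Article 1 and Article 4 mutually dependent; since one of them has fallen, all of them are of no effect. That brings down Article 1 as well. The remainder continues in force under Article 7. The provisions still in force are Article 2, Article 3, Article 5, Article 7, and Article 9.

2, 3, 5, 7, 9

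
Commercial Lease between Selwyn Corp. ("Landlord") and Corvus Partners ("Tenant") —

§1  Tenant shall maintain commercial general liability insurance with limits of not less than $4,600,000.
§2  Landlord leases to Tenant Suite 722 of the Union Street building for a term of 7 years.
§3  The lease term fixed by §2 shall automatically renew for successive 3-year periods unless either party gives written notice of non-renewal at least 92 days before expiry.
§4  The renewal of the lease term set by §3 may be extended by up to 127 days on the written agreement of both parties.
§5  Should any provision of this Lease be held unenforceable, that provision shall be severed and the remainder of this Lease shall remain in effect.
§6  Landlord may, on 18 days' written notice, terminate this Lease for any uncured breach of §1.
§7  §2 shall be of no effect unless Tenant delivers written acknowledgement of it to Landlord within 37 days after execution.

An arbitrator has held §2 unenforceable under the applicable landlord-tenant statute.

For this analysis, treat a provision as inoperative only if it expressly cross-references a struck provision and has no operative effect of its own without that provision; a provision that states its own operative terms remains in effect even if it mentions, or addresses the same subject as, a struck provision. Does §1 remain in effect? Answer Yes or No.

Yes

§2 is struck. §3 has no operative effect of its own apart from §2 and is therefore inoperative. §7 operates only by reference to §2, so it falls with §2. §4 does nothing except set the extension of the renewal of the lease term by reference to §3; with §3 gone it has no independent effect and is inoperative. §5 is a severability clause and preserves every provision that can still be given independent effect. That leaves §1, §5, and §6 in effect. §1 is among the surviving provisions, so the answer is yes.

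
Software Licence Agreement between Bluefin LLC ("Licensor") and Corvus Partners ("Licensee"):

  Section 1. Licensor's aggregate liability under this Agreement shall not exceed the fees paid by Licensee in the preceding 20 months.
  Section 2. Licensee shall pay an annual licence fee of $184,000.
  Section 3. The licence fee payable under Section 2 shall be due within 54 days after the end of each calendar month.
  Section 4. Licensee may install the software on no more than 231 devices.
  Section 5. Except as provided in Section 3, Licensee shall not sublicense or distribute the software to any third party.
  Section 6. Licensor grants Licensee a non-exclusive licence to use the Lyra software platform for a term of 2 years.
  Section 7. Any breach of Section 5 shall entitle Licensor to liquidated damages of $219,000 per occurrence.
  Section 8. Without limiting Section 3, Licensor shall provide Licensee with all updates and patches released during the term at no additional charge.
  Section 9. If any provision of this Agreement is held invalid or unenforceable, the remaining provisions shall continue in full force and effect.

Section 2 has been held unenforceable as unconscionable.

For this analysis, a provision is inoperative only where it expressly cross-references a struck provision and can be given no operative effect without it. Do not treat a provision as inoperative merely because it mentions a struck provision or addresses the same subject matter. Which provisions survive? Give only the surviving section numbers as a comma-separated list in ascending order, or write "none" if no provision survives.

Section 2 is struck. The whole of Section 3 is the payment deadline for the licence fee, defined by reference to Section 2, so Section 3 cannot stand once Section 2 is removed. Section 5 mentions Section 3 but its own obligation stands independently of Section 3, so Section 5 is not affected. Although Section 8 refers to Section 3, its operative terms do not depend on Section 3, so it remains in effect. Section 9 is a severability clause and preserves every provision that can still be given independent effect. That leaves Section 1, Section 4, Section 5, Section 6, Section 7, Section 8, and Section 9 in effect.

1, 4, 5, 6, 7, 8, 9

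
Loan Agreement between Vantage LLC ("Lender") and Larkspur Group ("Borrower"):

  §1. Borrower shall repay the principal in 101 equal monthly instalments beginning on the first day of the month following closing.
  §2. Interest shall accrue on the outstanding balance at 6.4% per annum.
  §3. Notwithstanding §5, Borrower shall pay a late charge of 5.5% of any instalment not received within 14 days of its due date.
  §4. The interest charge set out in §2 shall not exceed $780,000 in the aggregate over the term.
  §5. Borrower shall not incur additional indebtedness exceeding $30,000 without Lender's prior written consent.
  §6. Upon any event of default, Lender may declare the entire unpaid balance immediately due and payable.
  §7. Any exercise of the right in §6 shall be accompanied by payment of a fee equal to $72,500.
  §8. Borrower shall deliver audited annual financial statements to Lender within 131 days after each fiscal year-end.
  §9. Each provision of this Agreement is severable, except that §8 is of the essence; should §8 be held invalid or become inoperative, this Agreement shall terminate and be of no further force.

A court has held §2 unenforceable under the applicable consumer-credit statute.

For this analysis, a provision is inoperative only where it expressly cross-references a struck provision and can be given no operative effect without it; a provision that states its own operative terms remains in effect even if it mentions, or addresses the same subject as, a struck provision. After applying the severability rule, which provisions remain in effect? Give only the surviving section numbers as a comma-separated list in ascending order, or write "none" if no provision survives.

1, 3, 5, 6, 7, 8, 9

§2 is struck. §4 operates only by reference to §2, so it falls with §2. §9 makes §8 an essential term, but §8 is unaffected, so the severability proviso in §9 preserves the remaining provisions. That leaves §1, §3, §5, §6, §7, §8, and §9 in effect.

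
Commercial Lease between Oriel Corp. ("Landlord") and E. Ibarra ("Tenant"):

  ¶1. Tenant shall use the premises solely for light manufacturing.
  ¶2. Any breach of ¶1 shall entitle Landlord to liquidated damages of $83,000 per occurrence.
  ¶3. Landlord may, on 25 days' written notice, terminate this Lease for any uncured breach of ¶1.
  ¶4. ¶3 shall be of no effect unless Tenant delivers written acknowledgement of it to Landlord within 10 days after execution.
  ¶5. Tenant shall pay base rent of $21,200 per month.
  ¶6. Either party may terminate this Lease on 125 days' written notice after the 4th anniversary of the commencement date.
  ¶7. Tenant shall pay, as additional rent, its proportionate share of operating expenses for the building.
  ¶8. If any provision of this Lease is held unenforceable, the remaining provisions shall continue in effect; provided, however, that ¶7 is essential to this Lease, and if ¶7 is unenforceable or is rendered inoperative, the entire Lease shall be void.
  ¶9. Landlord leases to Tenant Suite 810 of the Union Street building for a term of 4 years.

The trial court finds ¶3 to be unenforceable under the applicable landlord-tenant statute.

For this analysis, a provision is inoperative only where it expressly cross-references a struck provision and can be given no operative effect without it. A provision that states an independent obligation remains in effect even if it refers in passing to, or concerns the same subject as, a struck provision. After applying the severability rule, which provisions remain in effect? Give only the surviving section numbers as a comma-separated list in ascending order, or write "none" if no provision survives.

¶3 is struck. ¶4 has no operative effect of its own apart from ¶3 and is therefore inoperative. ¶8 makes ¶7 an essential term, but ¶7 is unaffected, so the severability proviso in ¶8 preserves the remaining provisions. ¶1, ¶2, ¶5, ¶6, ¶7, ¶8, and ¶9 remain in effect.

1, 2, 5, 6, 7, 8, 9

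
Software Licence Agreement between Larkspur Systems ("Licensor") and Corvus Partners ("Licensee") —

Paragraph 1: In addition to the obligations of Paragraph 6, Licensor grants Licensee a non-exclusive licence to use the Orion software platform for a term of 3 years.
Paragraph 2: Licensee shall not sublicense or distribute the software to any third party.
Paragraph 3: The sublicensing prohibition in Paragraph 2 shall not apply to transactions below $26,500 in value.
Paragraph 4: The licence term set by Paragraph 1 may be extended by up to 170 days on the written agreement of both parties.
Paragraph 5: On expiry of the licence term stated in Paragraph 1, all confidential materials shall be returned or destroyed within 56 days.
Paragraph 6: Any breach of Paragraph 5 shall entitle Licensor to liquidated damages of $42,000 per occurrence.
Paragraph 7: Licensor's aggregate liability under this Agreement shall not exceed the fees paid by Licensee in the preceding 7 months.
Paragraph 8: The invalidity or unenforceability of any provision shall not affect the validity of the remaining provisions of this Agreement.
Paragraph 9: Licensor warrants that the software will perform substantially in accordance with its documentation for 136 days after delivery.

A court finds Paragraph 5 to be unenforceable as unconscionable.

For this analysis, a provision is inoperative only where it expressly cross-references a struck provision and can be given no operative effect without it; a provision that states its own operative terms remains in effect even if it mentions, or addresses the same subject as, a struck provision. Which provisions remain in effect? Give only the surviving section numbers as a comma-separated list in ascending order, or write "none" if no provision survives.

Paragraph 5 is struck. Paragraph 6 operates only by reference to Paragraph 5, so it falls with Paragraph 5. Paragraph 1 mentions Paragraph 6 but its own obligation stands independently of Paragraph 6, so Paragraph 1 is not affected. Paragraph 8 is a severability clause and preserves every provision that can still be given independent effect. That leaves Paragraph 1, Paragraph 2, Paragraph 3, Paragraph 4, Paragraph 7, Paragraph 8, and Paragraph 9 in effect.

1, 2, 3, 4, 7, 8, 9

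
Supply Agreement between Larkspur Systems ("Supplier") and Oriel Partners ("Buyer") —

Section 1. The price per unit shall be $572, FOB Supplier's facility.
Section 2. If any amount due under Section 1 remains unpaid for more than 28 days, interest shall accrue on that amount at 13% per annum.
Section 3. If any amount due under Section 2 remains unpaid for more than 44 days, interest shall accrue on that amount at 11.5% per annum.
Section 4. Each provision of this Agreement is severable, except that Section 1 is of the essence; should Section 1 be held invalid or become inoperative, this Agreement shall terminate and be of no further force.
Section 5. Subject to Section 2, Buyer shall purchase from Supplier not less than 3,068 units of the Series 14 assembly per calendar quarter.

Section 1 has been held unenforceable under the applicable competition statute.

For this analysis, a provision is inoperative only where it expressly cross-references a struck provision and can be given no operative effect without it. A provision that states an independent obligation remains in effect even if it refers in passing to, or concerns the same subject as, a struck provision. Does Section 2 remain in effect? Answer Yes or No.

No

Section 1 is struck. Section 2 operates only by reference to Section 1, so it falls with Section 1. The whole of Section 3 is the default interest on the default interest on the unit price, defined by reference to Section 2, so Section 3 cannot stand once Section 2 is removed. Section 4 makes Section 1 an essential term, and Section 1 is the provision held invalid; under Section 4, the entire Agreement is therefore void. No provision of the Agreement survives. Section 2 is among the inoperative provisions, so the answer is no.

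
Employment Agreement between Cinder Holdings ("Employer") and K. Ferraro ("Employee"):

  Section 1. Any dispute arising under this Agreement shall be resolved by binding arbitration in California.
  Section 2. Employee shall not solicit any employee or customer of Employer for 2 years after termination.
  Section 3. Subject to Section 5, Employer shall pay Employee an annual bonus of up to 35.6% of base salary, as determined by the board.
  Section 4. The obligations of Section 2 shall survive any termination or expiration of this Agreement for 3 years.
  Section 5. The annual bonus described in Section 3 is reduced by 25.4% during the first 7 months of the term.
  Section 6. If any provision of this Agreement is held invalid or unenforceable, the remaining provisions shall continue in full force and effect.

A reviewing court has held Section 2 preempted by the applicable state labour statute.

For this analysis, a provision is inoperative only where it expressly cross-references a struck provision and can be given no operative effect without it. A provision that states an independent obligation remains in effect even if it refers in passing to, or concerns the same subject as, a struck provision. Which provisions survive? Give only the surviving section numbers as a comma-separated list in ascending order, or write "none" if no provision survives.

Section 2 is struck. Section 4 merely fixes the survival period for Section 2; with Section 2 gone it has nothing to operate on and falls away. Under the severability clause in Section 6, the remaining provisions continue in force. That leaves Section 1, Section 3, Section 5, and Section 6 in effect.

1, 3, 5, 6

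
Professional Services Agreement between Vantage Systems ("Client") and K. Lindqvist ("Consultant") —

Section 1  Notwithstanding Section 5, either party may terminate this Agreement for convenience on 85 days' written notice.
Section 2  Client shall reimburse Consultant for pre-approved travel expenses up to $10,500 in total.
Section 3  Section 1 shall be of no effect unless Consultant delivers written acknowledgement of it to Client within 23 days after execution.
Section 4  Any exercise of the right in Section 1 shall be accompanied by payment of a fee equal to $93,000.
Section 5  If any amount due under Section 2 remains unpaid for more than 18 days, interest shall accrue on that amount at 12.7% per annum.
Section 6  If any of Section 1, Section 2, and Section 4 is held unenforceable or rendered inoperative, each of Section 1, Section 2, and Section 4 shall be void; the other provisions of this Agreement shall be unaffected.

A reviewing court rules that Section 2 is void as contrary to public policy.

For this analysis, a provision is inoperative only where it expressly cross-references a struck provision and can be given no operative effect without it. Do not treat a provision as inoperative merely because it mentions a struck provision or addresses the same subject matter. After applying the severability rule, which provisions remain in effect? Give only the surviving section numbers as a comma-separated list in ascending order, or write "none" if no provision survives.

Section 2 is struck. Section 5 operates only by reference to Section 2, so it falls with Section 2. Section 6 declares Section 1, Section 2, and Section 4 mutually dependent; since one of them has fallen, all of them are of no effect. That brings down Section 1 and Section 4 as well. Section 3 in turn depends solely on a provision now struck and likewise falls. The remainder continues in force under Section 6. Only Section 6 remains in effect.

6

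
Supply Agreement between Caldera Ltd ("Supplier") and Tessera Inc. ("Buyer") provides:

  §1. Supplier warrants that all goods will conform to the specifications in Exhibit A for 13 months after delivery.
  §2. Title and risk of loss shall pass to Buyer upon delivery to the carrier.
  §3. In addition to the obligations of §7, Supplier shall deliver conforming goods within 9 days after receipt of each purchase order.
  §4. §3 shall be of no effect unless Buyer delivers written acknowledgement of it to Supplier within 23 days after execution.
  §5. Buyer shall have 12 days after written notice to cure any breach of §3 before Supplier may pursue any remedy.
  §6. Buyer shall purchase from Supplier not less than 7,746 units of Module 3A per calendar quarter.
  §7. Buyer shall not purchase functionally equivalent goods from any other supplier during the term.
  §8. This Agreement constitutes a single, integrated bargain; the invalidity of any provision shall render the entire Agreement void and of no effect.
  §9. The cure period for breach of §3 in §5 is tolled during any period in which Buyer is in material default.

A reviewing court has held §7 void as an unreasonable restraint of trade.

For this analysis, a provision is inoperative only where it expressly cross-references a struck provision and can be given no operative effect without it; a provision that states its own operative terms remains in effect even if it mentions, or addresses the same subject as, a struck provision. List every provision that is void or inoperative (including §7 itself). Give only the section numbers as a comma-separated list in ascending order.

1, 2, 3, 4, 5, 6, 7, 8, 9

§7 is struck. Nothing else in the Agreement is defined by reference to §7. §8 provides that the Agreement is not severable, so the invalidity of any one provision voids the entire Agreement. No provision of the Agreement survives.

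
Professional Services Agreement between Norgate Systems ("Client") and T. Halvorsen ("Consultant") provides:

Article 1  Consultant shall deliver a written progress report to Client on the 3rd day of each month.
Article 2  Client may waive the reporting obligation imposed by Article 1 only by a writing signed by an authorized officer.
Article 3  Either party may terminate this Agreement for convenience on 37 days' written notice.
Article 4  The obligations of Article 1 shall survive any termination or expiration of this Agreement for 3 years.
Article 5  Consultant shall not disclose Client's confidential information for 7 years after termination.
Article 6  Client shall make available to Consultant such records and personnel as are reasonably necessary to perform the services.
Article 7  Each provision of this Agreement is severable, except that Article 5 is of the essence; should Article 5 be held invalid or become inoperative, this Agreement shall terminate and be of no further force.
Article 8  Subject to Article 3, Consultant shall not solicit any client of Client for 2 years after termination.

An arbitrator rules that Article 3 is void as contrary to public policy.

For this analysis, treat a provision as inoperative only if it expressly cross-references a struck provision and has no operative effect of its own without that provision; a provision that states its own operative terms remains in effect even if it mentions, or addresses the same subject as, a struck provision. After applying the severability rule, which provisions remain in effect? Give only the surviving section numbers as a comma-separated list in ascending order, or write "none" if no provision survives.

1, 2, 4, 5, 6, 7, 8

Article 3 is struck. Article 8 mentions Article 3 but its own obligation stands independently of Article 3, so Article 8 is not affected. No other provision's operative terms depend on Article 3. Article 7 makes Article 5 an essential term, but Article 5 is unaffected, so the severability proviso in Article 7 preserves the remaining provisions. Article 1, Article 2, Article 4, Article 5, Article 6, Article 7, and Article 8 remain in effect.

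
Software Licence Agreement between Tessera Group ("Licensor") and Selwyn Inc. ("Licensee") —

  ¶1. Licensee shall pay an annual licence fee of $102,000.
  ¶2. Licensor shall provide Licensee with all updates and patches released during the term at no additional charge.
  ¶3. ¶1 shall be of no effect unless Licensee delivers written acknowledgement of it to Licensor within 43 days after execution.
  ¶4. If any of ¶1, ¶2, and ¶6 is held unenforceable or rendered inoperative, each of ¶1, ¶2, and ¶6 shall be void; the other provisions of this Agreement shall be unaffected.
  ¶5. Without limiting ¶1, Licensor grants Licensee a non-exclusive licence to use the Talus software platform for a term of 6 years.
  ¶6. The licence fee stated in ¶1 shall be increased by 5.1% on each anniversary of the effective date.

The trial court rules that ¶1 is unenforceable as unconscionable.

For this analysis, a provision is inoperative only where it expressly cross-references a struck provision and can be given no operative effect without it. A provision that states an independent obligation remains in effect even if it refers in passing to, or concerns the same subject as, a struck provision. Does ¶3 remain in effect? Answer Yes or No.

¶1 is struck. ¶3 merely fixes the acknowledgement condition for ¶1; with ¶1 gone it has nothing to operate on and falls away. ¶6 has no operative effect of its own apart from ¶1 and is therefore inoperative. Although ¶5 refers to ¶1, its operative terms do not depend on ¶1, so it remains in effect. ¶4 declares ¶1, ¶2, and ¶6 mutually dependent; since one of them has fallen, all of them are of no effect. That brings down ¶2 as well. The remainder continues in force under ¶4. ¶4 and ¶5 remain in effect. ¶3 is among the inoperative provisions, so the answer is no.

No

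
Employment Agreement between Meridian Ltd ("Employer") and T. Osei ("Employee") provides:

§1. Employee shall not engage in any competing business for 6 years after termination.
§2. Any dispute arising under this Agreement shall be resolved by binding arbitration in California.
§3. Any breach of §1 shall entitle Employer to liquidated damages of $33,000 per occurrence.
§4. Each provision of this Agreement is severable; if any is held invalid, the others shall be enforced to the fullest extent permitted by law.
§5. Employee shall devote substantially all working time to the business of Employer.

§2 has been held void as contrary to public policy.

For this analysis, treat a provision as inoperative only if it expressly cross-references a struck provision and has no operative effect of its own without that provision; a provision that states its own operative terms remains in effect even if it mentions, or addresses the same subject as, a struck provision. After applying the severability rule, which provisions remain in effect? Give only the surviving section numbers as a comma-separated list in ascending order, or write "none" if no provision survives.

1, 3, 4, 5

§2 is struck. No other provision's operative terms depend on §2. Under the severability clause in §4, the remaining provisions continue in force. §1, §3, §4, and §5 remain in effect.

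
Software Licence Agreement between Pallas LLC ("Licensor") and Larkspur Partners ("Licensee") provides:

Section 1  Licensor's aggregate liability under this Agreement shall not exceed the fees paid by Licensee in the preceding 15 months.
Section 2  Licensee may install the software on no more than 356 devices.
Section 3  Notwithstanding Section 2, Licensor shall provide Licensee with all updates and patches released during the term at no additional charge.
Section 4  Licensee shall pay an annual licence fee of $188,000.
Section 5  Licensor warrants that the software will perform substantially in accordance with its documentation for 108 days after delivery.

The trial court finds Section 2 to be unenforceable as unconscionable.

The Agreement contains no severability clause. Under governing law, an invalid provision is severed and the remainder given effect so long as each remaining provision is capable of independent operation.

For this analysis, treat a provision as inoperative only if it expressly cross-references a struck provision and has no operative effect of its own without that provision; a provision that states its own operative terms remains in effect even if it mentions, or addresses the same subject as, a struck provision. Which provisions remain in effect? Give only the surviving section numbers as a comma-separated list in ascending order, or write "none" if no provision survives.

1, 3, 4, 5

Section 2 is struck. Section 3 mentions Section 2 but its own obligation stands independently of Section 2, so Section 3 is not affected. No other provision's operative terms depend on Section 2. With no severability clause, the stated default rule severs what cannot stand and enforces each remaining provision that can operate on its own. That leaves Section 1, Section 3, Section 4, and Section 5 in effect.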